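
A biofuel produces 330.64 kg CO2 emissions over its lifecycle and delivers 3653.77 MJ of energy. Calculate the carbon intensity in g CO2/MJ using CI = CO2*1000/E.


CI = CO2 * 1000 / E
= 330.64 * 1000 / 3653.77
= 90.4928 g CO2/MJ

90.4928 g CO2/MJ


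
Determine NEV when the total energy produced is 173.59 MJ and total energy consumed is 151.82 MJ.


NEV = E_out - E_in
= 173.59 - 151.82
= 21.7700 MJ

21.7700 MJ


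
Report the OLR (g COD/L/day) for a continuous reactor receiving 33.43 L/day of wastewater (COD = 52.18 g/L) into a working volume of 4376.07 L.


OLR = Q * S / V
= 33.43 * 52.18 / 4376.07
= 0.3986 g/L/day

0.3986 g/L/day


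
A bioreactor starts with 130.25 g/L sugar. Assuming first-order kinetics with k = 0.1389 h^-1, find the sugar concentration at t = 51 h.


S = S0 * exp(-k * t)
S = 130.25 * exp(-0.1389 * 51)
S = 0.1092 g/L

0.1092 g/L


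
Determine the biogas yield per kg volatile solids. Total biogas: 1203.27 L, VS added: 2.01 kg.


Y = V / VS
= 1203.27 / 2.01
= 598.6418 L/kg VS

598.6418 L/kg VS


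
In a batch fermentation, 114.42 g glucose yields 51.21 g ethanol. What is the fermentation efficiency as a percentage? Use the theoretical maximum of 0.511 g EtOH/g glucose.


Fermentation efficiency = (actual / (0.511 * glucose)) * 100
= (51.21 / (0.511 * 114.42)) * 100
= 87.5854%

87.5854%


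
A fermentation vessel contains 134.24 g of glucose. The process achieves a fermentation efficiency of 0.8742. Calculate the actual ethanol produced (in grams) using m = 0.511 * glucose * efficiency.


Actual ethanol: m = 0.511 * 134.24 * 0.8742
m = 59.9672 g

59.9672 g


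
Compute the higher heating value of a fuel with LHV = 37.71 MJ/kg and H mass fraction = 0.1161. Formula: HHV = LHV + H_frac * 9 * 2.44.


HHV = LHV + H_frac * 9 * 2.44
= 37.71 + 0.1161 * 9 * 2.44
= 40.2596 MJ/kg

40.2596 MJ/kg


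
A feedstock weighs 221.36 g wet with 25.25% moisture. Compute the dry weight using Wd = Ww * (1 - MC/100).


Wd = Ww * (1 - MC/100)
= 221.36 * (1 - 25.25/100)
= 165.4666 g

165.4666 g


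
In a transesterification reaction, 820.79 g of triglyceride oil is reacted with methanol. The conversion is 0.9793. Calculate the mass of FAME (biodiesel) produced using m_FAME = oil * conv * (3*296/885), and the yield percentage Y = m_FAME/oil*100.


m_FAME = oil * conv * (3 * 296 / 885) = oil * conv * (888/885)
= 820.79 * 0.9793 * 888 / 885
= 806.5244 g
Y = m_FAME / oil * 100 = conv * (888/885) * 100
= 0.9793 * 888 / 885 * 100
= 98.26%

806.5244 g FAME; Y = 98.26%


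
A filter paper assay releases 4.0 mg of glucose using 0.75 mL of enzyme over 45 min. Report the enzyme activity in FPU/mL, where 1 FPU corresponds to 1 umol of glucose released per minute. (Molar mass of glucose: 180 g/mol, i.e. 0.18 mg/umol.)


Activity = glucose_mg / (0.18 mg/umol * V_mL * t_min)
= 4.0 / (0.18 * 0.75 * 45)
= 0.6584 FPU/mL

0.6584 FPU/mL


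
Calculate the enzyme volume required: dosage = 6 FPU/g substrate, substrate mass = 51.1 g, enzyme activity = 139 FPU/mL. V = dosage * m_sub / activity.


V = dosage * m_sub / activity
V = 6 * 51.1 / 139
V = 2.2058 mL

2.2058 mL


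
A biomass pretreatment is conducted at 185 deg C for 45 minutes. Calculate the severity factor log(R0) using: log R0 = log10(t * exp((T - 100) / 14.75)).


logR0 = log10(t * exp((T - 100) / 14.75))
= log10(45 * exp((185 - 100) / 14.75))
= 4.1559

4.1559


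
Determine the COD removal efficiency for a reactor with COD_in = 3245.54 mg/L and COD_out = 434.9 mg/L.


eta = (COD_in - COD_out) / COD_in * 100
= (3245.54 - 434.9) / 3245.54 * 100
= 86.6001%

86.6001%


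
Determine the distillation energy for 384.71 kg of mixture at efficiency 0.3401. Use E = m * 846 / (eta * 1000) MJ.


E = m * 846 / (eta * 1000)
= 384.71 * 846 / (0.3401 * 1000)
= 956.9675 MJ

956.9675 MJ


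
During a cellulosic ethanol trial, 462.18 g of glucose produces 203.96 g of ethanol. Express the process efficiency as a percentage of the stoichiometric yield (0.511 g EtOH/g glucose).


Fermentation efficiency = (actual / (0.511 * glucose)) * 100
= (203.96 / (0.511 * 462.18)) * 100
= 86.3601%

86.3601%


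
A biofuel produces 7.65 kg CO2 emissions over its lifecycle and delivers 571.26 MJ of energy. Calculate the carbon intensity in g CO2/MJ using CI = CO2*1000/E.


CI = CO2 * 1000 / E
= 7.65 * 1000 / 571.26
= 13.3915 g CO2/MJ

13.3915 g CO2/MJ


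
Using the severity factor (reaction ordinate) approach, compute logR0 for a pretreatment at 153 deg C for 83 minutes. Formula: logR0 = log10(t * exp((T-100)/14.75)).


logR0 = log10(t * exp((T - 100) / 14.75))
= log10(83 * exp((153 - 100) / 14.75))
= 3.4796

3.4796


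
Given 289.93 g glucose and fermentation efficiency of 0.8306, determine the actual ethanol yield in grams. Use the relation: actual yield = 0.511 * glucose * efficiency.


Actual ethanol: m = 0.511 * 289.93 * 0.8306
m = 123.0569 g

123.0569 g


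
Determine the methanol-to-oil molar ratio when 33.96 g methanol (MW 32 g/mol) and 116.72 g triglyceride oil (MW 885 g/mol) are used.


Molar ratio = n_MeOH / n_oil = (MeOH/32) / (oil/885) = (MeOH * 885) / (32 * oil)
= (33.96 * 885) / (32 * 116.72)
= 8.0467

8.0467


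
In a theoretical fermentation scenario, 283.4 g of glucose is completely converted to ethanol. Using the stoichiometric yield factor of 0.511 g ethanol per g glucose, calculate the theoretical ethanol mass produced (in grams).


Theoretical ethanol yield: m_EtOH = 0.511 * m_glucose
m_EtOH = 0.511 * 283.4 = 144.8174 g

144.8174 g


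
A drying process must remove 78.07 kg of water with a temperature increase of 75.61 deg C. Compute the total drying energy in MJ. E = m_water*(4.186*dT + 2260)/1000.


E = m_water * (4.186 * dT + 2260) / 1000
= 78.07 * (4.186 * 75.61 + 2260) / 1000
= 201.1476 MJ

201.1476 MJ


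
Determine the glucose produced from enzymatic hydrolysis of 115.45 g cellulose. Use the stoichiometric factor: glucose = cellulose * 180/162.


glucose = cellulose * 180/162
= 115.45 * 180/162
= 128.2778 g

128.2778 g


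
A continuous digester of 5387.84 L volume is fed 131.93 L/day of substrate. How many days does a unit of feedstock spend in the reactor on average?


HRT = V / Q
= 5387.84 / 131.93
= 40.8386 days

40.8386 days


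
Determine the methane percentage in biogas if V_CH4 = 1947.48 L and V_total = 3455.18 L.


CH4% = V_CH4 / V_total * 100
= 1947.48 / 3455.18 * 100
= 56.3641%

56.3641%


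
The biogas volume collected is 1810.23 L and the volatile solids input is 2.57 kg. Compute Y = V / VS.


Y = V / VS
= 1810.23 / 2.57
= 704.3696 L/kg VS

704.3696 L/kg VS


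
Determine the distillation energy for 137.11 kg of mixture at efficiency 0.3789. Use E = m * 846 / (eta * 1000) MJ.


E = m * 846 / (eta * 1000)
= 137.11 * 846 / (0.3789 * 1000)
= 306.1363 MJ

306.1363 MJ


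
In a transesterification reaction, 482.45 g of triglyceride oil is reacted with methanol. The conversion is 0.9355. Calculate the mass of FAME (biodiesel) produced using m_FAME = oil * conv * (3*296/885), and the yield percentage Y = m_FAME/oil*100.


m_FAME = oil * conv * (3 * 296 / 885) = oil * conv * (888/885)
= 482.45 * 0.9355 * 888 / 885
= 452.8619 g
Y = m_FAME / oil * 100 = conv * (888/885) * 100
= 0.9355 * 888 / 885 * 100
= 93.87%

452.8619 g FAME; Y = 93.87%


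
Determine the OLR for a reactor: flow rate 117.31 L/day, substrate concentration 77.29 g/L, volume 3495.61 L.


OLR = Q * S / V
= 117.31 * 77.29 / 3495.61
= 2.5938 g/L/day

2.5938 g/L/day


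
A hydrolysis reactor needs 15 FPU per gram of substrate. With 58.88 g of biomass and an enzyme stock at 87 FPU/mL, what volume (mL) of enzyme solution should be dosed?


V = dosage * m_sub / activity
V = 15 * 58.88 / 87
V = 10.1517 mL

10.1517 mL


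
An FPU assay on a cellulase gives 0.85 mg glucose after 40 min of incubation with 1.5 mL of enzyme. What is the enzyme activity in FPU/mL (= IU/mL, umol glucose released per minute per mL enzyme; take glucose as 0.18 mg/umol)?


Activity = glucose_mg / (0.18 mg/umol * V_mL * t_min)
= 0.85 / (0.18 * 1.5 * 40)
= 0.0787 FPU/mL

0.0787 FPU/mL


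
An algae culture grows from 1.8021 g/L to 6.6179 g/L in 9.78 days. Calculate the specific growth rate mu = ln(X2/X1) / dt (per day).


mu = ln(X2/X1) / dt
= ln(6.6179/1.8021) / 9.78
= 0.1330 per day

0.1330 per day


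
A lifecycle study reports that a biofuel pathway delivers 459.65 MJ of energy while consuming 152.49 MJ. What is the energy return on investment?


EROI = E_out / E_in
= 459.65 / 152.49
= 3.0143

3.0143


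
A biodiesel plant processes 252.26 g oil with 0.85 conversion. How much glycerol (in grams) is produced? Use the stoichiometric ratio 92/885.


glycerol = oil * conv * (92/885)
= 252.26 * 0.85 * 92 / 885
= 22.2901 g

22.2901 g


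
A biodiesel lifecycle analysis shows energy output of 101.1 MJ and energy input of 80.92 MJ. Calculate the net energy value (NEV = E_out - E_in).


NEV = E_out - E_in
= 101.1 - 80.92
= 20.1800 MJ

20.1800 MJ


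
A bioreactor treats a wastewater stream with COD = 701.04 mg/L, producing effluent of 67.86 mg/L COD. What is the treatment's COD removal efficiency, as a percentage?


eta = (COD_in - COD_out) / COD_in * 100
= (701.04 - 67.86) / 701.04 * 100
= 90.3201%

90.3201%


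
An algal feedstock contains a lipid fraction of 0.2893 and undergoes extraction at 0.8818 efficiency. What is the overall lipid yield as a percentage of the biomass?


Y = lipid_content * extraction_eff * 100
= 0.2893 * 0.8818 * 100
= 25.5105%

25.5105%


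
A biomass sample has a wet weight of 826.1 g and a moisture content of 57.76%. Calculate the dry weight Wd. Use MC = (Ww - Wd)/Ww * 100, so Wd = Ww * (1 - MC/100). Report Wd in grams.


Wd = Ww * (1 - MC/100)
= 826.1 * (1 - 57.76/100)
= 348.9446 g

348.9446 g


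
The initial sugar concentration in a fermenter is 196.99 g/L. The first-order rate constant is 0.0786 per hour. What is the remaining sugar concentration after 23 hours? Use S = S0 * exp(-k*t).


S = S0 * exp(-k * t)
S = 196.99 * exp(-0.0786 * 23)
S = 32.3092 g/L

32.3092 g/L


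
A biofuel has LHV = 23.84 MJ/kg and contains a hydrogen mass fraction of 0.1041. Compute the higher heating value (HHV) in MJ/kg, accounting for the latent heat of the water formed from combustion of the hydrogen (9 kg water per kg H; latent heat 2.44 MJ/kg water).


HHV = LHV + H_frac * 9 * 2.44
= 23.84 + 0.1041 * 9 * 2.44
= 26.1260 MJ/kg

26.1260 MJ/kg


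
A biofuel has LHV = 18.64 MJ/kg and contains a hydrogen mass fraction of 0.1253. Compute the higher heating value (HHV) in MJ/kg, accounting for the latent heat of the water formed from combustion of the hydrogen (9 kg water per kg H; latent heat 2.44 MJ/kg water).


HHV = LHV + H_frac * 9 * 2.44
= 18.64 + 0.1253 * 9 * 2.44
= 21.3916 MJ/kg

21.3916 MJ/kg


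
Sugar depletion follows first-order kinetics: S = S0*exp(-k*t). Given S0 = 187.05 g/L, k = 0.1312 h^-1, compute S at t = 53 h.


S = S0 * exp(-k * t)
S = 187.05 * exp(-0.1312 * 53)
S = 0.1787 g/L

0.1787 g/L


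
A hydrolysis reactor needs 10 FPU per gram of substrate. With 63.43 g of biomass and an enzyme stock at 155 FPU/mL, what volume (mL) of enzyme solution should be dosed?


V = dosage * m_sub / activity
V = 10 * 63.43 / 155
V = 4.0923 mL

4.0923 mL


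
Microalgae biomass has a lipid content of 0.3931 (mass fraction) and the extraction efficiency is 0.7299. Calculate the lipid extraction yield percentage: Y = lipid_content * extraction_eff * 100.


Y = lipid_content * extraction_eff * 100
= 0.3931 * 0.7299 * 100
= 28.6924%

28.6924%


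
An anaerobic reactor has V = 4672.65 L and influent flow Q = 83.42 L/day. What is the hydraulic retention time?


HRT = V / Q
= 4672.65 / 83.42
= 56.0135 days

56.0135 days


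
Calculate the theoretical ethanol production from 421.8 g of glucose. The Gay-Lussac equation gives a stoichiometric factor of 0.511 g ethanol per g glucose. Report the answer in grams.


Theoretical ethanol yield: m_EtOH = 0.511 * m_glucose
m_EtOH = 0.511 * 421.8 = 215.5398 g

215.5398 g


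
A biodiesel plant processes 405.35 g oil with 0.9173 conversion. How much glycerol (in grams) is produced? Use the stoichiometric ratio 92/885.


glycerol = oil * conv * (92/885)
= 405.35 * 0.9173 * 92 / 885
= 38.6533 g

38.6533 g


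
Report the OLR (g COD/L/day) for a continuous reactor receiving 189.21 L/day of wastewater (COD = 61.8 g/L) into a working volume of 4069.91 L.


OLR = Q * S / V
= 189.21 * 61.8 / 4069.91
= 2.8731 g/L/day

2.8731 g/L/day


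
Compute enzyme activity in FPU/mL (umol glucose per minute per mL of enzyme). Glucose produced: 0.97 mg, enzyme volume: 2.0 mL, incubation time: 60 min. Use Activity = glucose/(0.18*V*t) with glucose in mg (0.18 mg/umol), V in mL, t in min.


Activity = glucose_mg / (0.18 mg/umol * V_mL * t_min)
= 0.97 / (0.18 * 2.0 * 60)
= 0.0449 FPU/mL

0.0449 FPU/mL


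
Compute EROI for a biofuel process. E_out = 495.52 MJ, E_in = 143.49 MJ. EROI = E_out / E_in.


EROI = E_out / E_in
= 495.52 / 143.49
= 3.4533

3.4533


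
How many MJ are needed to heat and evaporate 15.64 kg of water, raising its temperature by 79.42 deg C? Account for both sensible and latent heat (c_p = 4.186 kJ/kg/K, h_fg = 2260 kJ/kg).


E = m_water * (4.186 * dT + 2260) / 1000
= 15.64 * (4.186 * 79.42 + 2260) / 1000
= 40.5460 MJ

40.5460 MJ


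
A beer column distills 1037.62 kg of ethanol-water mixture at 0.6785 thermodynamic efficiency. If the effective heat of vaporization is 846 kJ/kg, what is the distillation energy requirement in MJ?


E = m * 846 / (eta * 1000)
= 1037.62 * 846 / (0.6785 * 1000)
= 1293.7753 MJ

1293.7753 MJ


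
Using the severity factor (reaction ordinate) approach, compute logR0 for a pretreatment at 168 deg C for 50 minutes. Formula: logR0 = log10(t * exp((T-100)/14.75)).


logR0 = log10(t * exp((T - 100) / 14.75))
= log10(50 * exp((168 - 100) / 14.75))
= 3.7011

3.7011


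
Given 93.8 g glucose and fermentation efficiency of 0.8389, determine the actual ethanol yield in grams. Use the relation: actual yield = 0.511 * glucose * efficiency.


Actual ethanol: m = 0.511 * 93.8 * 0.8389
m = 40.2100 g

40.2100 g


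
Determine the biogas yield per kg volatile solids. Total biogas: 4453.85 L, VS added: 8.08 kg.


Y = V / VS
= 4453.85 / 8.08
= 551.2191 L/kg VS

551.2191 L/kg VS


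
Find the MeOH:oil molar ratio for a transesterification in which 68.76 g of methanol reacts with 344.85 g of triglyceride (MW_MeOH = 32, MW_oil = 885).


Molar ratio = n_MeOH / n_oil = (MeOH/32) / (oil/885) = (MeOH * 885) / (32 * oil)
= (68.76 * 885) / (32 * 344.85)
= 5.5144

5.5144


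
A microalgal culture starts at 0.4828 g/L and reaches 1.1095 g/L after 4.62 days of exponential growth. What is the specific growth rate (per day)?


mu = ln(X2/X1) / dt
= ln(1.1095/0.4828) / 4.62
= 0.1801 per day

0.1801 per day


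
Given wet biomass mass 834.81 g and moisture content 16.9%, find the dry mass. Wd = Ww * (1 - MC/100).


Wd = Ww * (1 - MC/100)
= 834.81 * (1 - 16.9/100)
= 693.7271 g

693.7271 g


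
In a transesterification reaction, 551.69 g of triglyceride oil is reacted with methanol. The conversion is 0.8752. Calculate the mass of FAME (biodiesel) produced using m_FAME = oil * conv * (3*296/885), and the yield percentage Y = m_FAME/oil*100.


m_FAME = oil * conv * (3 * 296 / 885) = oil * conv * (888/885)
= 551.69 * 0.8752 * 888 / 885
= 484.4758 g
Y = m_FAME / oil * 100 = conv * (888/885) * 100
= 0.8752 * 888 / 885 * 100
= 87.82%

484.4758 g FAME; Y = 87.82%


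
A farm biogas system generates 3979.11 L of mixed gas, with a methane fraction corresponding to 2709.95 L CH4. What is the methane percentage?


CH4% = V_CH4 / V_total * 100
= 2709.95 / 3979.11 * 100
= 68.1044%

68.1044%


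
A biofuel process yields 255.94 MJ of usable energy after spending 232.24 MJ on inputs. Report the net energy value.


NEV = E_out - E_in
= 255.94 - 232.24
= 23.7000 MJ

23.7000 MJ


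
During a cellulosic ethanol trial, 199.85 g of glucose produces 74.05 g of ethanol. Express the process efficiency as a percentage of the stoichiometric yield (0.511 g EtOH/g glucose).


Fermentation efficiency = (actual / (0.511 * glucose)) * 100
= (74.05 / (0.511 * 199.85)) * 100
= 72.5104%

72.5104%


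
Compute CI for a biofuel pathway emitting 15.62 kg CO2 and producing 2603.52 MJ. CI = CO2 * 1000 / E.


CI = CO2 * 1000 / E
= 15.62 * 1000 / 2603.52
= 5.9996 g CO2/MJ

5.9996 g CO2/MJ


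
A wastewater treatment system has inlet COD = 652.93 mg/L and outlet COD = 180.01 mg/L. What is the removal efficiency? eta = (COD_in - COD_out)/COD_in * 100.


eta = (COD_in - COD_out) / COD_in * 100
= (652.93 - 180.01) / 652.93 * 100
= 72.4304%

72.4304%


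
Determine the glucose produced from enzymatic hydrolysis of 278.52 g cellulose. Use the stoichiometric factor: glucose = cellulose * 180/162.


glucose = cellulose * 180/162
= 278.52 * 180/162
= 309.4667 g

309.4667 g


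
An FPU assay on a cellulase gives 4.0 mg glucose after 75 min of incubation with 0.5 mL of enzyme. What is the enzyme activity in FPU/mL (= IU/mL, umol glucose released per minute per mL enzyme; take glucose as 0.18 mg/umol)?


Activity = glucose_mg / (0.18 mg/umol * V_mL * t_min)
= 4.0 / (0.18 * 0.5 * 75)
= 0.5926 FPU/mL

0.5926 FPU/mL


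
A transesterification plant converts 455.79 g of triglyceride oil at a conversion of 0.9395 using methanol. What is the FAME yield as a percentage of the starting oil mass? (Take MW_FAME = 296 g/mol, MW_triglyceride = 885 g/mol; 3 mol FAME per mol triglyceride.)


m_FAME = oil * conv * (3 * 296 / 885) = oil * conv * (888/885)
= 455.79 * 0.9395 * 888 / 885
= 429.6663 g
Y = m_FAME / oil * 100 = conv * (888/885) * 100
= 0.9395 * 888 / 885 * 100
= 94.27%

94.27%


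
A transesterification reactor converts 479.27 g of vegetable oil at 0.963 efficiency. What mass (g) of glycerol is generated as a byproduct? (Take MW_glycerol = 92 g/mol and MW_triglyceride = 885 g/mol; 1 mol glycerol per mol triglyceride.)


glycerol = oil * conv * (92/885)
= 479.27 * 0.963 * 92 / 885
= 47.9790 g

47.9790 g


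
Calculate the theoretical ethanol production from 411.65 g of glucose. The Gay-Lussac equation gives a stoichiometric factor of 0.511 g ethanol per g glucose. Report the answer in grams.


Theoretical ethanol yield: m_EtOH = 0.511 * m_glucose
m_EtOH = 0.511 * 411.65 = 210.3531 g

210.3531 g


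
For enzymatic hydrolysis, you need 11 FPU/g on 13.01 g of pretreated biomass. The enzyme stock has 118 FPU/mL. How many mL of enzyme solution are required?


V = dosage * m_sub / activity
V = 11 * 13.01 / 118
V = 1.2128 mL

1.2128 mL


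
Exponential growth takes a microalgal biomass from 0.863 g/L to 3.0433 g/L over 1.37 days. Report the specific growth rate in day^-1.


mu = ln(X2/X1) / dt
= ln(3.0433/0.863) / 1.37
= 0.9199 per day

0.9199 per day


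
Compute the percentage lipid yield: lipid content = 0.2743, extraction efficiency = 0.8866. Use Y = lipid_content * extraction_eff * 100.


Y = lipid_content * extraction_eff * 100
= 0.2743 * 0.8866 * 100
= 24.3194%

24.3194%


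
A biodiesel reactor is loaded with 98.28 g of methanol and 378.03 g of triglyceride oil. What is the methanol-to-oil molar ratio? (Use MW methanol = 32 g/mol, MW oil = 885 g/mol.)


Molar ratio = n_MeOH / n_oil = (MeOH/32) / (oil/885) = (MeOH * 885) / (32 * oil)
= (98.28 * 885) / (32 * 378.03)
= 7.1901

7.1901


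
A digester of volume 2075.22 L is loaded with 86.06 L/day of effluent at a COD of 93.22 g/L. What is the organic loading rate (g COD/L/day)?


OLR = Q * S / V
= 86.06 * 93.22 / 2075.22
= 3.8659 g/L/day

3.8659 g/L/day


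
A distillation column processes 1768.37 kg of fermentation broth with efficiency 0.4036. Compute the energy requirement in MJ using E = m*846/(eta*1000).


E = m * 846 / (eta * 1000)
= 1768.37 * 846 / (0.4036 * 1000)
= 3706.7419 MJ

3706.7419 MJ


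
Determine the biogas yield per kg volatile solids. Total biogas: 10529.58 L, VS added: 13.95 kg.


Y = V / VS
= 10529.58 / 13.95
= 754.8086 L/kg VS

754.8086 L/kg VS


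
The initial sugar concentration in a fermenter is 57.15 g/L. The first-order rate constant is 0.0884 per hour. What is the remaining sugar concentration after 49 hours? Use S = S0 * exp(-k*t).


S = S0 * exp(-k * t)
S = 57.15 * exp(-0.0884 * 49)
S = 0.7513 g/L

0.7513 g/L


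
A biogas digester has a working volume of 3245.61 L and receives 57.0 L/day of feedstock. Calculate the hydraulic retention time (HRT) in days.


HRT = V / Q
= 3245.61 / 57.0
= 56.9405 days

56.9405 days


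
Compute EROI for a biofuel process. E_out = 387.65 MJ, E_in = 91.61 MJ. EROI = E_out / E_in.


EROI = E_out / E_in
= 387.65 / 91.61
= 4.2315

4.2315


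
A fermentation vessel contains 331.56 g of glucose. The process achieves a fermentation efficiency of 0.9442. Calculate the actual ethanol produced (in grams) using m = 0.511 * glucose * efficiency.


Actual ethanol: m = 0.511 * 331.56 * 0.9442
m = 159.9731 g

159.9731 g


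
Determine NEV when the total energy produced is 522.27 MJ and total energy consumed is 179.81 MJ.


NEV = E_out - E_in
= 522.27 - 179.81
= 342.4600 MJ

342.4600 MJ


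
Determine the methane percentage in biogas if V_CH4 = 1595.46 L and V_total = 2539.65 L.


CH4% = V_CH4 / V_total * 100
= 1595.46 / 2539.65 * 100
= 62.8220%

62.8220%


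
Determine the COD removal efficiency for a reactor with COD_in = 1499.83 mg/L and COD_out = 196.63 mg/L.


eta = (COD_in - COD_out) / COD_in * 100
= (1499.83 - 196.63) / 1499.83 * 100
= 86.8898%

86.8898%


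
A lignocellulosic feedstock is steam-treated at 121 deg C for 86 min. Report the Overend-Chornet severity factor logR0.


logR0 = log10(t * exp((T - 100) / 14.75))
= log10(86 * exp((121 - 100) / 14.75))
= 2.5528

2.5528


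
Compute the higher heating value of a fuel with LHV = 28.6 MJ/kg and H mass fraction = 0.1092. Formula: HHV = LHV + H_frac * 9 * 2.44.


HHV = LHV + H_frac * 9 * 2.44
= 28.6 + 0.1092 * 9 * 2.44
= 30.9980 MJ/kg

30.9980 MJ/kg


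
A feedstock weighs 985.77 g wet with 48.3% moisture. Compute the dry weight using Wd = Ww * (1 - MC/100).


Wd = Ww * (1 - MC/100)
= 985.77 * (1 - 48.3/100)
= 509.6431 g

509.6431 g


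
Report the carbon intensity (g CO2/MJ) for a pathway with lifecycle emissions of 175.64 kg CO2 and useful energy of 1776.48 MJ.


CI = CO2 * 1000 / E
= 175.64 * 1000 / 1776.48
= 98.8697 g CO2/MJ

98.8697 g CO2/MJ


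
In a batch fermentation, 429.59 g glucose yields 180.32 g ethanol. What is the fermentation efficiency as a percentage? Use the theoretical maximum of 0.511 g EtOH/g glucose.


Fermentation efficiency = (actual / (0.511 * glucose)) * 100
= (180.32 / (0.511 * 429.59)) * 100
= 82.1427%

82.1427%


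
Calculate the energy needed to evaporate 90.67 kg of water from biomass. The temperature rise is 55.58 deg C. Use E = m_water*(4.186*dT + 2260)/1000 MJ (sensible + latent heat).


E = m_water * (4.186 * dT + 2260) / 1000
= 90.67 * (4.186 * 55.58 + 2260) / 1000
= 226.0093 MJ

226.0093 MJ


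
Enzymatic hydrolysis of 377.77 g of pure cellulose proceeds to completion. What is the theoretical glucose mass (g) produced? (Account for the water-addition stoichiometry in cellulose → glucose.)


glucose = cellulose * 180/162
= 377.77 * 180/162
= 419.7444 g

419.7444 g


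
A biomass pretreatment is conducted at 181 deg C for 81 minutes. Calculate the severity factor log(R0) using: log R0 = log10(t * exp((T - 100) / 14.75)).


logR0 = log10(t * exp((T - 100) / 14.75))
= log10(81 * exp((181 - 100) / 14.75))
= 4.2934

4.2934


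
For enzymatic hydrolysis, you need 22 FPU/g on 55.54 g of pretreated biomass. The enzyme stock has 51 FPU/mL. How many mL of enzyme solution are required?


V = dosage * m_sub / activity
V = 22 * 55.54 / 51
V = 23.9584 mL

23.9584 mL


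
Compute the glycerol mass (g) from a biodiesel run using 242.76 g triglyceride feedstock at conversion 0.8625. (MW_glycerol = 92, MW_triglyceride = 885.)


glycerol = oil * conv * (92/885)
= 242.76 * 0.8625 * 92 / 885
= 21.7661 g

21.7661 g


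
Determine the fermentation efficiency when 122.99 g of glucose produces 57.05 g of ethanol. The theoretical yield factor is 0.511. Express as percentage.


Fermentation efficiency = (actual / (0.511 * glucose)) * 100
= (57.05 / (0.511 * 122.99)) * 100
= 90.7747%

90.7747%


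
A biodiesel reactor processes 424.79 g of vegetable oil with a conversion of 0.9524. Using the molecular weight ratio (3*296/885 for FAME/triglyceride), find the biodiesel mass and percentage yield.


m_FAME = oil * conv * (3 * 296 / 885) = oil * conv * (888/885)
= 424.79 * 0.9524 * 888 / 885
= 405.9414 g
Y = m_FAME / oil * 100 = conv * (888/885) * 100
= 0.9524 * 888 / 885 * 100
= 95.56%

405.9414 g FAME; Y = 95.56%


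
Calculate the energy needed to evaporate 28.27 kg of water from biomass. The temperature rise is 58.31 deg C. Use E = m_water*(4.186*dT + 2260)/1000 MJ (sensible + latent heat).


E = m_water * (4.186 * dT + 2260) / 1000
= 28.27 * (4.186 * 58.31 + 2260) / 1000
= 70.7905 MJ

70.7905 MJ


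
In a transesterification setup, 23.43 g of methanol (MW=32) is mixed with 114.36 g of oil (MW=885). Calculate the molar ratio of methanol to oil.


Molar ratio = n_MeOH / n_oil = (MeOH/32) / (oil/885) = (MeOH * 885) / (32 * oil)
= (23.43 * 885) / (32 * 114.36)
= 5.6662

5.6662


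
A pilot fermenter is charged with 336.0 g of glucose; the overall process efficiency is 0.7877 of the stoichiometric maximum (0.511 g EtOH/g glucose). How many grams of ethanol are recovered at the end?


Actual ethanol: m = 0.511 * 336.0 * 0.7877
m = 135.2449 g

135.2449 g


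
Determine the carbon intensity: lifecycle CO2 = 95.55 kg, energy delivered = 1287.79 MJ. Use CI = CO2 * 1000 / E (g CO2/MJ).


CI = CO2 * 1000 / E
= 95.55 * 1000 / 1287.79
= 74.1969 g CO2/MJ

74.1969 g CO2/MJ


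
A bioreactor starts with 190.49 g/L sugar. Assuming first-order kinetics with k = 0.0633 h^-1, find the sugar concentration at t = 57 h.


S = S0 * exp(-k * t)
S = 190.49 * exp(-0.0633 * 57)
S = 5.1629 g/L

5.1629 g/L


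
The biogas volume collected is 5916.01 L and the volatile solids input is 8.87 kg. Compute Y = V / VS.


Y = V / VS
= 5916.01 / 8.87
= 666.9684 L/kg VS

666.9684 L/kg VS


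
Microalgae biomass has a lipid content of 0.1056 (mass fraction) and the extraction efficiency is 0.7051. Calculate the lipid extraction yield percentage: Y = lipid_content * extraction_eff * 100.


Y = lipid_content * extraction_eff * 100
= 0.1056 * 0.7051 * 100
= 7.4459%

7.4459%


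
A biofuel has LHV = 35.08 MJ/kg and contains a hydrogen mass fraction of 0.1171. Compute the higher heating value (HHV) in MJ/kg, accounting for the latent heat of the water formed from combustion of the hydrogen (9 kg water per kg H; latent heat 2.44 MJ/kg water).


HHV = LHV + H_frac * 9 * 2.44
= 35.08 + 0.1171 * 9 * 2.44
= 37.6515 MJ/kg

37.6515 MJ/kg


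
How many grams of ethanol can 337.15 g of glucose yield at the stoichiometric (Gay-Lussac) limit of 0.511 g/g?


Theoretical ethanol yield: m_EtOH = 0.511 * m_glucose
m_EtOH = 0.511 * 337.15 = 172.2836 g

172.2836 g


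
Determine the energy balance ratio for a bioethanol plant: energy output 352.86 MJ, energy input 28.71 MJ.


EROI = E_out / E_in
= 352.86 / 28.71
= 12.2905

12.2905


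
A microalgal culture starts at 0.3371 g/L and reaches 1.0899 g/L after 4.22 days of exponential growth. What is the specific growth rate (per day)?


mu = ln(X2/X1) / dt
= ln(1.0899/0.3371) / 4.22
= 0.2781 per day

0.2781 per day


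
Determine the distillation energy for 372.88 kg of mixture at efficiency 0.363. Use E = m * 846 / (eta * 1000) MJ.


E = m * 846 / (eta * 1000)
= 372.88 * 846 / (0.363 * 1000)
= 869.0261 MJ

869.0261 MJ


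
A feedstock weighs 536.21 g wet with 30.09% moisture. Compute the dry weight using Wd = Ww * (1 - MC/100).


Wd = Ww * (1 - MC/100)
= 536.21 * (1 - 30.09/100)
= 374.8644 g

374.8644 g


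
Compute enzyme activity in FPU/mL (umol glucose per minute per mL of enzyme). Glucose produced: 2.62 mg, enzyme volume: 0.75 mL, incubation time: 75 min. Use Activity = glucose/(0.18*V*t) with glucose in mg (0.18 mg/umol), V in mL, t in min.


Activity = glucose_mg / (0.18 mg/umol * V_mL * t_min)
= 2.62 / (0.18 * 0.75 * 75)
= 0.2588 FPU/mL

0.2588 FPU/mL


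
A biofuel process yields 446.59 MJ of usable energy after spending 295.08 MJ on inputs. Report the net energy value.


NEV = E_out - E_in
= 446.59 - 295.08
= 151.5100 MJ

151.5100 MJ


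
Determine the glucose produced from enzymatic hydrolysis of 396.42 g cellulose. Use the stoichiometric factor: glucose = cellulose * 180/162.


glucose = cellulose * 180/162
= 396.42 * 180/162
= 440.4667 g

440.4667 g


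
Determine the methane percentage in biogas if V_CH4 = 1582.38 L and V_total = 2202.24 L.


CH4% = V_CH4 / V_total * 100
= 1582.38 / 2202.24 * 100
= 71.8532%

71.8532%


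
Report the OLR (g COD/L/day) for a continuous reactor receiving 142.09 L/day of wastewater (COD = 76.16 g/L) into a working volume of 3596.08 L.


OLR = Q * S / V
= 142.09 * 76.16 / 3596.08
= 3.0093 g/L/day

3.0093 g/L/day


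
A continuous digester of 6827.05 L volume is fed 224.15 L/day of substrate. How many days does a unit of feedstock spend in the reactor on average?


HRT = V / Q
= 6827.05 / 224.15
= 30.4575 days

30.4575 days


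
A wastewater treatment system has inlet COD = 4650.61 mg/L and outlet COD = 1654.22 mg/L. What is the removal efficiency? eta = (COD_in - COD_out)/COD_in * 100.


eta = (COD_in - COD_out) / COD_in * 100
= (4650.61 - 1654.22) / 4650.61 * 100
= 64.4300%

64.4300%


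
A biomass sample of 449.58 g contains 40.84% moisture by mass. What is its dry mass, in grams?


Wd = Ww * (1 - MC/100)
= 449.58 * (1 - 40.84/100)
= 265.9715 g

265.9715 g


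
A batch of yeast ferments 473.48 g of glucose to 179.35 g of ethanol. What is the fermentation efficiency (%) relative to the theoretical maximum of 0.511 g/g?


Fermentation efficiency = (actual / (0.511 * glucose)) * 100
= (179.35 / (0.511 * 473.48)) * 100
= 74.1274%

74.1274%


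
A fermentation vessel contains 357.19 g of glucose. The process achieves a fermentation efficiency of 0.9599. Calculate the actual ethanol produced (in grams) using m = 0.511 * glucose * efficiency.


Actual ethanol: m = 0.511 * 357.19 * 0.9599
m = 175.2049 g

175.2049 g


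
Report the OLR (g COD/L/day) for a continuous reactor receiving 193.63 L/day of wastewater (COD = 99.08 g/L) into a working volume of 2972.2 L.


OLR = Q * S / V
= 193.63 * 99.08 / 2972.2
= 6.4548 g/L/day

6.4548 g/L/day


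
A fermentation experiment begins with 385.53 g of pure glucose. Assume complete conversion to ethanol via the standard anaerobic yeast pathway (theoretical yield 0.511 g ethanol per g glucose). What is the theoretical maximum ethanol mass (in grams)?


Theoretical ethanol yield: m_EtOH = 0.511 * m_glucose
m_EtOH = 0.511 * 385.53 = 197.0058 g

197.0058 g


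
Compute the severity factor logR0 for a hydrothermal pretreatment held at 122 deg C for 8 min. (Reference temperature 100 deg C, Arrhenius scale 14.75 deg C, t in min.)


logR0 = log10(t * exp((T - 100) / 14.75))
= log10(8 * exp((122 - 100) / 14.75))
= 1.5509

1.5509


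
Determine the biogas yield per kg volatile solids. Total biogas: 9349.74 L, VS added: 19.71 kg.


Y = V / VS
= 9349.74 / 19.71
= 474.3653 L/kg VS

474.3653 L/kg VS


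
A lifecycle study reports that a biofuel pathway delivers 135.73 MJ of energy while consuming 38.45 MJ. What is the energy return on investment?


EROI = E_out / E_in
= 135.73 / 38.45
= 3.5300

3.5300


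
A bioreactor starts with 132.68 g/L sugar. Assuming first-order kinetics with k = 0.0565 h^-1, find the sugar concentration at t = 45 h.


S = S0 * exp(-k * t)
S = 132.68 * exp(-0.0565 * 45)
S = 10.4379 g/L

10.4379 g/L


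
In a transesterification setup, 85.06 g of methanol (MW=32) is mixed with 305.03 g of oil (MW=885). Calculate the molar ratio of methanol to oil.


Molar ratio = n_MeOH / n_oil = (MeOH/32) / (oil/885) = (MeOH * 885) / (32 * oil)
= (85.06 * 885) / (32 * 305.03)
= 7.7122

7.7122


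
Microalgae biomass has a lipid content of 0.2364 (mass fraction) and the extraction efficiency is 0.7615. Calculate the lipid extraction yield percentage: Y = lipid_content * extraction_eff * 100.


Y = lipid_content * extraction_eff * 100
= 0.2364 * 0.7615 * 100
= 18.0019%

18.0019%


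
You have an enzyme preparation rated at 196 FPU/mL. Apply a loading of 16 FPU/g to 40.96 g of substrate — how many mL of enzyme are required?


V = dosage * m_sub / activity
V = 16 * 40.96 / 196
V = 3.3437 mL

3.3437 mL


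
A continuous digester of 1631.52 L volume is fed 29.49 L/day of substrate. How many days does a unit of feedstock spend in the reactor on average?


HRT = V / Q
= 1631.52 / 29.49
= 55.3245 days

55.3245 days


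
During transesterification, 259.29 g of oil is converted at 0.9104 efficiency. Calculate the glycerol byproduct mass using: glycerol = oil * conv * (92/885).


glycerol = oil * conv * (92/885)
= 259.29 * 0.9104 * 92 / 885
= 24.5393 g

24.5393 g


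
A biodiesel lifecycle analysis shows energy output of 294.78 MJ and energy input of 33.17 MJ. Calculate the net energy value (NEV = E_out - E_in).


NEV = E_out - E_in
= 294.78 - 33.17
= 261.6100 MJ

261.6100 MJ


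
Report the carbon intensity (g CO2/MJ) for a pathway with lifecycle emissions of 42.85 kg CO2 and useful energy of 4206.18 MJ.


CI = CO2 * 1000 / E
= 42.85 * 1000 / 4206.18
= 10.1874 g CO2/MJ

10.1874 g CO2/MJ


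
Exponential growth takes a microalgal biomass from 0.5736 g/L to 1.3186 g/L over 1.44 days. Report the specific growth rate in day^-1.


mu = ln(X2/X1) / dt
= ln(1.3186/0.5736) / 1.44
= 0.5781 per day

0.5781 per day


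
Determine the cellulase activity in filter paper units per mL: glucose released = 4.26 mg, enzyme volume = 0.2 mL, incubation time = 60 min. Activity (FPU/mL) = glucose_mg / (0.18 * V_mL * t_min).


Activity = glucose_mg / (0.18 mg/umol * V_mL * t_min)
= 4.26 / (0.18 * 0.2 * 60)
= 1.9722 FPU/mL

1.9722 FPU/mL


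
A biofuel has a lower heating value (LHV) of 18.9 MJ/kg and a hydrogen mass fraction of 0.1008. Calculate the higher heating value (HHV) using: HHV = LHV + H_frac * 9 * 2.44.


HHV = LHV + H_frac * 9 * 2.44
= 18.9 + 0.1008 * 9 * 2.44
= 21.1136 MJ/kg

21.1136 MJ/kg


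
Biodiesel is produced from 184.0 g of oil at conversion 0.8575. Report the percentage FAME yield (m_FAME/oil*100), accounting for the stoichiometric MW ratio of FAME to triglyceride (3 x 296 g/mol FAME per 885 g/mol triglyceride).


m_FAME = oil * conv * (3 * 296 / 885) = oil * conv * (888/885)
= 184.0 * 0.8575 * 888 / 885
= 158.3148 g
Y = m_FAME / oil * 100 = conv * (888/885) * 100
= 0.8575 * 888 / 885 * 100
= 86.04%

86.04%


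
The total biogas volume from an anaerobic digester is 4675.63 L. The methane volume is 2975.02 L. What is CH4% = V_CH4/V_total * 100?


CH4% = V_CH4 / V_total * 100
= 2975.02 / 4675.63 * 100
= 63.6282%

63.6282%


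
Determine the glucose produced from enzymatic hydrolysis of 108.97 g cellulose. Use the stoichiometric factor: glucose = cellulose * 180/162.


glucose = cellulose * 180/162
= 108.97 * 180/162
= 121.0778 g

121.0778 g


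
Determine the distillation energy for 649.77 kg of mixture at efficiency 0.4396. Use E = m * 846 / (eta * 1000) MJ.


E = m * 846 / (eta * 1000)
= 649.77 * 846 / (0.4396 * 1000)
= 1250.4673 MJ

1250.4673 MJ


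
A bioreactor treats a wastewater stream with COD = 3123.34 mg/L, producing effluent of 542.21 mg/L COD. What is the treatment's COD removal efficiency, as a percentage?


eta = (COD_in - COD_out) / COD_in * 100
= (3123.34 - 542.21) / 3123.34 * 100
= 82.6401%

82.6401%


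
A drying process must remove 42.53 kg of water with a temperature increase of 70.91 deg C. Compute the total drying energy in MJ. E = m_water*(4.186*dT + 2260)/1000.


E = m_water * (4.186 * dT + 2260) / 1000
= 42.53 * (4.186 * 70.91 + 2260) / 1000
= 108.7419 MJ

108.7419 MJ


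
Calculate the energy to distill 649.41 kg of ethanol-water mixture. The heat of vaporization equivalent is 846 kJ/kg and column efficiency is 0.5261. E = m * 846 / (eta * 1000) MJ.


E = m * 846 / (eta * 1000)
= 649.41 * 846 / (0.5261 * 1000)
= 1044.2898 MJ

1044.2898 MJ


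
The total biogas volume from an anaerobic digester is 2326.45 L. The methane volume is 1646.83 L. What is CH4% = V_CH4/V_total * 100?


CH4% = V_CH4 / V_total * 100
= 1646.83 / 2326.45 * 100
= 70.7873%

70.7873%


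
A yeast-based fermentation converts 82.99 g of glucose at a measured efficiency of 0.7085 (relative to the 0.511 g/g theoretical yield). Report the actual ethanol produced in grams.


Actual ethanol: m = 0.511 * 82.99 * 0.7085
m = 30.0460 g

30.0460 g


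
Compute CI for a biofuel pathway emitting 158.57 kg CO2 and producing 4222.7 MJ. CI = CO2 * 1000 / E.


CI = CO2 * 1000 / E
= 158.57 * 1000 / 4222.7
= 37.5518 g CO2/MJ

37.5518 g CO2/MJ


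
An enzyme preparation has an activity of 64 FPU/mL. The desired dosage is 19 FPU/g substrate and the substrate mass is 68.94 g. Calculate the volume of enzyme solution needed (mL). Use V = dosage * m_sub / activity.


V = dosage * m_sub / activity
V = 19 * 68.94 / 64
V = 20.4666 mL

20.4666 mL


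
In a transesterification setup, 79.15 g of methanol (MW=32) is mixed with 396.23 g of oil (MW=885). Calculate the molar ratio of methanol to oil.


Molar ratio = n_MeOH / n_oil = (MeOH/32) / (oil/885) = (MeOH * 885) / (32 * oil)
= (79.15 * 885) / (32 * 396.23)
= 5.5245

5.5245


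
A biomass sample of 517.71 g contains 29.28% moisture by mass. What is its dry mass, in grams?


Wd = Ww * (1 - MC/100)
= 517.71 * (1 - 29.28/100)
= 366.1245 g

366.1245 g


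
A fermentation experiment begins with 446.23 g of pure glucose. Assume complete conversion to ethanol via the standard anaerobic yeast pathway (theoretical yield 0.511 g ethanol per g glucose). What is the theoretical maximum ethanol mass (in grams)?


Theoretical ethanol yield: m_EtOH = 0.511 * m_glucose
m_EtOH = 0.511 * 446.23 = 228.0235 g

228.0235 g


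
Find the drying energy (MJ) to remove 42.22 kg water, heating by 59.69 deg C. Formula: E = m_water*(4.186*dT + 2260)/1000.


E = m_water * (4.186 * dT + 2260) / 1000
= 42.22 * (4.186 * 59.69 + 2260) / 1000
= 105.9664 MJ

105.9664 MJ


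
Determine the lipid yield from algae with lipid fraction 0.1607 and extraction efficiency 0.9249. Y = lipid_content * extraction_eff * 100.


Y = lipid_content * extraction_eff * 100
= 0.1607 * 0.9249 * 100
= 14.8631%

14.8631%


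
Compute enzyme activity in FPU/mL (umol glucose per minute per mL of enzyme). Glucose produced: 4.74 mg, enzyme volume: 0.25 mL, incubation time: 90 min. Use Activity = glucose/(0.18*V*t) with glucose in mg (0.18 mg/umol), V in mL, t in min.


Activity = glucose_mg / (0.18 mg/umol * V_mL * t_min)
= 4.74 / (0.18 * 0.25 * 90)
= 1.1704 FPU/mL

1.1704 FPU/mL


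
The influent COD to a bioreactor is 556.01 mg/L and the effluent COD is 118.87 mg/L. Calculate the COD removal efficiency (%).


eta = (COD_in - COD_out) / COD_in * 100
= (556.01 - 118.87) / 556.01 * 100
= 78.6209%

78.6209%


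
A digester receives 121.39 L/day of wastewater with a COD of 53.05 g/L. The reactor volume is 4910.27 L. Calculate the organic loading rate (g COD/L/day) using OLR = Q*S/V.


OLR = Q * S / V
= 121.39 * 53.05 / 4910.27
= 1.3115 g/L/day

1.3115 g/L/day
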